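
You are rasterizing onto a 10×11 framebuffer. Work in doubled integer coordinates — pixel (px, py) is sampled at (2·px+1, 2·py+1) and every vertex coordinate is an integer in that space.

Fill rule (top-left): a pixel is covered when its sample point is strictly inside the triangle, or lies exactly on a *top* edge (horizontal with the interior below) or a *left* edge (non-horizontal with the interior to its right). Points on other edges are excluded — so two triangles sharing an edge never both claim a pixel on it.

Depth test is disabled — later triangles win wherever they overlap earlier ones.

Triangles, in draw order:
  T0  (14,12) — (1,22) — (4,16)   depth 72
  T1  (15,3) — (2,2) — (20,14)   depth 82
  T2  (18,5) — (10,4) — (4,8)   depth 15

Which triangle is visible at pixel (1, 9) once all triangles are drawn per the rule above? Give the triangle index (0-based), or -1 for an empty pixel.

T0:
  2·area = 48
  edge (14, 12)→(1, 22): d=(-13,10) right/bottom  bias=-1
  edge (1, 22)→(4, 16): d=(3,-6) top-left  bias=+0
  edge (4, 16)→(14, 12): d=(10,-4) top-left  bias=+0
    (3,7)@(7, 15): e=[31,15,2] → #
    (4,7)@(9, 15): e=[11,27,10] → #
    (5,7)@(11, 15): e=[-9,39,18] → ·
    (2,8)@(5, 17): e=[25,9,14] → #
    (4,8)@(9, 17): e=[-15,33,30] → ·
    (1,9)@(3, 19): e=[19,3,26] → #
    (2,9)@(5, 19): e=[-1,15,34] → ·
    (3,9)@(7, 19): e=[-21,27,42] → ·
    (1,10)@(3, 21): e=[-7,9,46] → ·
  covered (5 px):
    · · · · · · · · · ·
    · · · · · · · · · ·
    · · · · · · · · · ·
    · · · · · · · · · ·
    · · · · · · · · · ·
    · · · · · · · · · ·
    · · · · · · · · · ·
    · · · # # · · · · ·
    · · # # · · · · · ·
    · # · · · · · · · ·
    · · · · · · · · · ·
T1:
  2·area = 138  (B↔C swapped to make it positive)
  edge (15, 3)→(20, 14): d=(5,11) right/bottom  bias=-1
  edge (20, 14)→(2, 2): d=(-18,-12) top-left  bias=+0
  edge (2, 2)→(15, 3): d=(13,1) right/bottom  bias=-1
    (2,1)@(5, 3): e=[110,18,10] → #
    (3,1)@(7, 3): e=[88,42,8] → #
    (4,1)@(9, 3): e=[66,66,6] → #
    (5,1)@(11, 3): e=[44,90,4] → #
    (6,1)@(13, 3): e=[22,114,2] → #
    (7,1)@(15, 3): e=[0,138,0] → ·  [on edge]
    (2,2)@(5, 5): e=[120,-18,36] → ·
    (3,2)@(7, 5): e=[98,6,34] → #
    (7,2)@(15, 5): e=[10,102,26] → #
    (8,2)@(17, 5): e=[-12,126,24] → ·
    (3,3)@(7, 7): e=[108,-30,60] → ·
    (4,3)@(9, 7): e=[86,-6,58] → ·
  covered (18 px):
    · · · · · · · · · ·
    · · # # # # # · · ·
    · · · # # # # # · ·
    · · · · · # # # · ·
    · · · · · · # # # ·
    · · · · · · · · # ·
    · · · · · · · · · #
    · · · · · · · · · ·
    · · · · · · · · · ·
    · · · · · · · · · ·
    · · · · · · · · · ·
T2:
  2·area = 38  (B↔C swapped to make it positive)
  edge (18, 5)→(4, 8): d=(-14,3) right/bottom  bias=-1
  edge (4, 8)→(10, 4): d=(6,-4) top-left  bias=+0
  edge (10, 4)→(18, 5): d=(8,1) right/bottom  bias=-1
    (4,2)@(9, 5): e=[27,2,9] → #
    (5,2)@(11, 5): e=[21,10,7] → #
    (6,2)@(13, 5): e=[15,18,5] → #
    (7,2)@(15, 5): e=[9,26,3] → #
    (8,2)@(17, 5): e=[3,34,1] → #
    (9,2)@(19, 5): e=[-3,42,-1] → ·
    (3,3)@(7, 7): e=[5,6,27] → #
    (4,3)@(9, 7): e=[-1,14,25] → ·
    (5,3)@(11, 7): e=[-7,22,23] → ·
    (6,3)@(13, 7): e=[-13,30,21] → ·
    (7,3)@(15, 7): e=[-19,38,19] → ·
    (8,3)@(17, 7): e=[-25,46,17] → ·
  covered (6 px):
    · · · · · · · · · ·
    · · · · · · · · · ·
    · · · · # # # # # ·
    · · · # · · · · · ·
    · · · · · · · · · ·
    · · · · · · · · · ·
    · · · · · · · · · ·
    · · · · · · · · · ·
    · · · · · · · · · ·
    · · · · · · · · · ·
    · · · · · · · · · ·

Z-buffer (winner per pixel, '.' = empty):
  . . . . . . . . . .
  . . 1 1 1 1 1 . . .
  . . . 1 2 2 2 2 2 .
  . . . 2 . 1 1 1 . .
  . . . . . . 1 1 1 .
  . . . . . . . . 1 .
  . . . . . . . . . 1
  . . . 0 0 . . . . .
  . . 0 0 . . . . . .
  . 0 . . . . . . . .
  . . . . . . . . . .

Answer: 0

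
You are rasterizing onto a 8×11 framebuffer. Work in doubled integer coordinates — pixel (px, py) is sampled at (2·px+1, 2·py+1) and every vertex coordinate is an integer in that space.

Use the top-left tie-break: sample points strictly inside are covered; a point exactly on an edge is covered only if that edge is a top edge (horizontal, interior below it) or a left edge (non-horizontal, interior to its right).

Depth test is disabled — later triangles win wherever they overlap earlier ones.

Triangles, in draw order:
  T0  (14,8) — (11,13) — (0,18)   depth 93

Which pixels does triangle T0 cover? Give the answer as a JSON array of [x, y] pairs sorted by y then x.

T0:
  2·area = 40
  edge (14, 8)→(11, 13): d=(-3,5) right/bottom  bias=-1
  edge (11, 13)→(0, 18): d=(-11,5) right/bottom  bias=-1
  edge (0, 18)→(14, 8): d=(14,-10) top-left  bias=+0
    (6,4)@(13, 9): e=[2,34,4] → X
    (7,4)@(15, 9): e=[-8,24,24] → .
    (5,5)@(11, 11): e=[6,22,12] → X
    (6,5)@(13, 11): e=[-4,12,32] → .
    (3,6)@(7, 13): e=[20,20,0] → X  [on edge]
    (4,6)@(9, 13): e=[10,10,20] → X
    (5,6)@(11, 13): e=[0,0,40] → .  [on edge]
    (2,7)@(5, 15): e=[24,8,8] → X
    (3,7)@(7, 15): e=[14,-2,28] → .
    (4,7)@(9, 15): e=[4,-12,48] → .
    (2,8)@(5, 17): e=[18,-14,36] → .
  covered (5 px):
    . . . . . . . .
    . . . . . . . .
    . . . . . . . .
    . . . . . . . .
    . . . . . . X .
    . . . . . X . .
    . . . X X . . .
    . . X . . . . .
    . . . . . . . .
    . . . . . . . .
    . . . . . . . .

Result: [[6,4],[5,5],[3,6],[4,6],[2,7]]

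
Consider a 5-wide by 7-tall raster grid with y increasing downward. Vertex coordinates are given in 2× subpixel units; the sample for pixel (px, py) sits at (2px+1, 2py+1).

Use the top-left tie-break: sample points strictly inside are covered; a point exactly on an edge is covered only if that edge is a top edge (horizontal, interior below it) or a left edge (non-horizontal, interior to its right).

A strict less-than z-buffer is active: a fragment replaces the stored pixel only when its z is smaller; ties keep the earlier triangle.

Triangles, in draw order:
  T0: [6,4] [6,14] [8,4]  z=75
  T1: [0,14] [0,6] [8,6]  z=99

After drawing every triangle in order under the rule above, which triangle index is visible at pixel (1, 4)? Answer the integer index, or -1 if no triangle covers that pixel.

T0:
  2·area = 20  (B↔C swapped to make it positive)
  edge (6, 4)→(8, 4): d=(2,0) top-left  bias=+0
  edge (8, 4)→(6, 14): d=(-2,10) right/bottom  bias=-1
  edge (6, 14)→(6, 4): d=(0,-10) top-left  bias=+0
    (3,2)@(7, 5): e=[2,8,10] → X
    (4,2)@(9, 5): e=[2,-12,30] → .
    (3,3)@(7, 7): e=[6,4,10] → X
    (4,3)@(9, 7): e=[6,-16,30] → .
    (3,4)@(7, 9): e=[10,0,10] → .  [on edge]
  covered (2 px):
    . . . . .
    . . . . .
    . . . X .
    . . . X .
    . . . . .
    . . . . .
    . . . . .
T1:
  2·area = 64
  edge (0, 14)→(0, 6): d=(0,-8) top-left  bias=+0
  edge (0, 6)→(8, 6): d=(8,0) top-left  bias=+0
  edge (8, 6)→(0, 14): d=(-8,8) right/bottom  bias=-1
    (4,2)@(9, 5): e=[72,-8,0] → .  [on edge]
    (0,3)@(1, 7): e=[8,8,48] → X
    (1,3)@(3, 7): e=[24,8,32] → X
    (2,3)@(5, 7): e=[40,8,16] → X
    (3,3)@(7, 7): e=[56,8,0] → .  [on edge]
    (0,4)@(1, 9): e=[8,24,32] → X
    (2,4)@(5, 9): e=[40,24,0] → .  [on edge]
    (0,5)@(1, 11): e=[8,40,16] → X
    (1,5)@(3, 11): e=[24,40,0] → .  [on edge]
    (0,6)@(1, 13): e=[8,56,0] → .  [on edge]
  covered (6 px):
    . . . . .
    . . . . .
    . . . . .
    X X X . .
    X X . . .
    X . . . .
    . . . . .

Z-buffer (winner per pixel, '.' = empty):
  . . . . .
  . . . . .
  . . . 0 .
  1 1 1 0 .
  1 1 . . .
  1 . . . .
  . . . . .

Result: 1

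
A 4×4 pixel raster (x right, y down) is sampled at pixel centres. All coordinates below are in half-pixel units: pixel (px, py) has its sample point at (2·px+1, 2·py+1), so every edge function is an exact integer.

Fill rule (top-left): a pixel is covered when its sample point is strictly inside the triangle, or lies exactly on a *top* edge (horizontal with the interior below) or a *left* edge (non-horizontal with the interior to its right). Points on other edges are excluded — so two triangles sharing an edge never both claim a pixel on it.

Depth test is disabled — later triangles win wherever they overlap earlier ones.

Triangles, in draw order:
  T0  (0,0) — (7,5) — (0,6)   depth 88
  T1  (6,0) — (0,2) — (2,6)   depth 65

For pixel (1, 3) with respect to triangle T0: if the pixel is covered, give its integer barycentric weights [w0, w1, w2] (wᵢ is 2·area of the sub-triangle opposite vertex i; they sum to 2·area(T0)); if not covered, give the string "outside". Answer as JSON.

T0:
  2·area = 42
  edge (0, 0)→(7, 5): d=(7,5) right/bottom  bias=-1
  edge (7, 5)→(0, 6): d=(-7,1) right/bottom  bias=-1
  edge (0, 6)→(0, 0): d=(0,-6) top-left  bias=+0
    (0,0)@(1, 1): e=[2,34,6] → █
    (1,0)@(3, 1): e=[-8,32,18] → ·
    (0,1)@(1, 3): e=[16,20,6] → █
    (1,1)@(3, 3): e=[6,18,18] → █
    (2,1)@(5, 3): e=[-4,16,30] → ·
    (0,2)@(1, 5): e=[30,6,6] → █
    (2,2)@(5, 5): e=[10,2,30] → █
    (3,2)@(7, 5): e=[0,0,42] → ·  [on edge]
    (0,3)@(1, 7): e=[44,-8,6] → ·
    (1,3)@(3, 7): e=[34,-10,18] → ·
    (2,3)@(5, 7): e=[24,-12,30] → ·
  covered (6 px):
    █ · · ·
    █ █ · ·
    █ █ █ ·
    · · · ·
T1:
  2·area = 28  (B↔C swapped to make it positive)
  edge (6, 0)→(2, 6): d=(-4,6) right/bottom  bias=-1
  edge (2, 6)→(0, 2): d=(-2,-4) top-left  bias=+0
  edge (0, 2)→(6, 0): d=(6,-2) top-left  bias=+0
    (1,0)@(3, 1): e=[14,14,0] → █  [on edge]
    (2,0)@(5, 1): e=[2,22,4] → █
    (3,0)@(7, 1): e=[-10,30,8] → ·
    (0,1)@(1, 3): e=[18,2,8] → █
    (2,1)@(5, 3): e=[-6,18,16] → ·
    (0,2)@(1, 5): e=[10,-2,20] → ·
    (1,2)@(3, 5): e=[-2,6,24] → ·
  covered (4 px):
    · █ █ ·
    █ █ · ·
    · · · ·
    · · · ·

Result: "outside"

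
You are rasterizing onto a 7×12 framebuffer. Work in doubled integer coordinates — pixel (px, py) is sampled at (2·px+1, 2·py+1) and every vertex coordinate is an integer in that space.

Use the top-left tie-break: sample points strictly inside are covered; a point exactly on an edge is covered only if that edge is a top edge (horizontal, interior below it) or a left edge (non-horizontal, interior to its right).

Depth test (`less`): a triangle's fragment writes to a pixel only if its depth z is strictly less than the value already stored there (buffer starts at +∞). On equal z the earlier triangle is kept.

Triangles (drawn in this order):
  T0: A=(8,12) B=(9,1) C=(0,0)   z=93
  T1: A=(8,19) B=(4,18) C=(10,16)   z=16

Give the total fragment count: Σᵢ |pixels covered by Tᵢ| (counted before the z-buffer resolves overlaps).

T0:
  2·area = 100  (B↔C swapped to make it positive)
  edge (8, 12)→(0, 0): d=(-8,-12) top-left  bias=+0
  edge (0, 0)→(9, 1): d=(9,1) right/bottom  bias=-1
  edge (9, 1)→(8, 12): d=(-1,11) right/bottom  bias=-1
    (0,0)@(1, 1): e=[4,8,88] → #
    (1,0)@(3, 1): e=[28,6,66] → #
    (2,0)@(5, 1): e=[52,4,44] → #
    (3,0)@(7, 1): e=[76,2,22] → #
    (4,0)@(9, 1): e=[100,0,0] → ·  [on edge]
    (0,1)@(1, 3): e=[-12,26,86] → ·
    (1,1)@(3, 3): e=[12,24,64] → #
    (4,1)@(9, 3): e=[84,18,-2] → ·
    (1,2)@(3, 5): e=[-4,42,62] → ·
    (2,2)@(5, 5): e=[20,40,40] → #
    (4,2)@(9, 5): e=[68,36,-4] → ·
    (2,3)@(5, 7): e=[4,58,38] → #
    (3,11)@(7, 23): e=[-100,200,0] → ·  [on edge]
  covered (12 px):
    # # # # · · ·
    · # # # · · ·
    · · # # · · ·
    · · # # · · ·
    · · · # · · ·
    · · · · · · ·
    · · · · · · ·
    · · · · · · ·
    · · · · · · ·
    · · · · · · ·
    · · · · · · ·
    · · · · · · ·
T1:
  2·area = 14
  edge (8, 19)→(4, 18): d=(-4,-1) top-left  bias=+0
  edge (4, 18)→(10, 16): d=(6,-2) top-left  bias=+0
  edge (10, 16)→(8, 19): d=(-2,3) right/bottom  bias=-1
    (6,7)@(13, 15): e=[21,0,-7] → ·  [on edge]
    (3,8)@(7, 17): e=[7,0,7] → #  [on edge]
    (4,8)@(9, 17): e=[9,4,1] → #
    (5,8)@(11, 17): e=[11,8,-5] → ·
    (0,9)@(1, 19): e=[-7,0,21] → ·  [on edge]
    (3,9)@(7, 19): e=[-1,12,3] → ·
    (4,9)@(9, 19): e=[1,16,-3] → ·
  covered (2 px):
    · · · · · · ·
    · · · · · · ·
    · · · · · · ·
    · · · · · · ·
    · · · · · · ·
    · · · · · · ·
    · · · · · · ·
    · · · · · · ·
    · · · # # · ·
    · · · · · · ·
    · · · · · · ·
    · · · · · · ·

Result: 14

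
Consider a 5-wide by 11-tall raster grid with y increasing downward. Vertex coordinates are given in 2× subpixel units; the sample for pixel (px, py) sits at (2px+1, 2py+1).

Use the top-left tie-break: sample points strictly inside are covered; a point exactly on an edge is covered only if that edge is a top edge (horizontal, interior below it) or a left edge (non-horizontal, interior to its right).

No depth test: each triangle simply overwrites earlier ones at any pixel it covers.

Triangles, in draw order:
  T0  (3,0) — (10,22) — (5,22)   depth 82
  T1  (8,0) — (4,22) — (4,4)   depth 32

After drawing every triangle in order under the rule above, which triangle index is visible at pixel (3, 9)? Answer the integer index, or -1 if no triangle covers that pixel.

T0:
  2·area = 110
  edge (3, 0)→(10, 22): d=(7,22) right/bottom  bias=-1
  edge (10, 22)→(5, 22): d=(-5,0) right/bottom  bias=-1
  edge (5, 22)→(3, 0): d=(-2,-22) top-left  bias=+0
    (2,3)@(5, 7): e=[5,75,30] → █
    (3,3)@(7, 7): e=[-39,75,74] → ·
    (2,4)@(5, 9): e=[19,65,26] → █
    (3,4)@(7, 9): e=[-25,65,70] → ·
    (2,5)@(5, 11): e=[33,55,22] → █
    (3,5)@(7, 11): e=[-11,55,66] → ·
    (2,6)@(5, 13): e=[47,45,18] → █
    (3,6)@(7, 13): e=[3,45,62] → █
    (4,6)@(9, 13): e=[-41,45,106] → ·
    (2,7)@(5, 15): e=[61,35,14] → █
    (4,7)@(9, 15): e=[-27,35,102] → ·
    (2,8)@(5, 17): e=[75,25,10] → █
  covered (15 px):
    · · · · ·
    · · · · ·
    · · · · ·
    · · █ · ·
    · · █ · ·
    · · █ · ·
    · · █ █ ·
    · · █ █ ·
    · · █ █ ·
    · · █ █ █
    · · █ █ █
T1:
  2·area = 72
  edge (8, 0)→(4, 22): d=(-4,22) right/bottom  bias=-1
  edge (4, 22)→(4, 4): d=(0,-18) top-left  bias=+0
  edge (4, 4)→(8, 0): d=(4,-4) top-left  bias=+0
    (3,0)@(7, 1): e=[18,54,0] → █  [on edge]
    (4,0)@(9, 1): e=[-26,90,8] → ·
    (2,1)@(5, 3): e=[54,18,0] → █  [on edge]
    (4,1)@(9, 3): e=[-34,90,16] → ·
    (1,2)@(3, 5): e=[90,-18,0] → ·  [on edge]
    (2,2)@(5, 5): e=[46,18,8] → █
    (4,2)@(9, 5): e=[-42,90,24] → ·
    (0,3)@(1, 7): e=[126,-54,0] → ·  [on edge]
    (2,3)@(5, 7): e=[38,18,16] → █
    (3,3)@(7, 7): e=[-6,54,24] → ·
    (2,4)@(5, 9): e=[30,18,24] → █
    (3,4)@(7, 9): e=[-14,54,32] → ·
  covered (10 px):
    · · · █ ·
    · · █ █ ·
    · · █ █ ·
    · · █ · ·
    · · █ · ·
    · · █ · ·
    · · █ · ·
    · · █ · ·
    · · · · ·
    · · · · ·
    · · · · ·

Z-buffer (winner per pixel, '.' = empty):
  . . . 1 .
  . . 1 1 .
  . . 1 1 .
  . . 1 . .
  . . 1 . .
  . . 1 . .
  . . 1 0 .
  . . 1 0 .
  . . 0 0 .
  . . 0 0 0
  . . 0 0 0

Result: 0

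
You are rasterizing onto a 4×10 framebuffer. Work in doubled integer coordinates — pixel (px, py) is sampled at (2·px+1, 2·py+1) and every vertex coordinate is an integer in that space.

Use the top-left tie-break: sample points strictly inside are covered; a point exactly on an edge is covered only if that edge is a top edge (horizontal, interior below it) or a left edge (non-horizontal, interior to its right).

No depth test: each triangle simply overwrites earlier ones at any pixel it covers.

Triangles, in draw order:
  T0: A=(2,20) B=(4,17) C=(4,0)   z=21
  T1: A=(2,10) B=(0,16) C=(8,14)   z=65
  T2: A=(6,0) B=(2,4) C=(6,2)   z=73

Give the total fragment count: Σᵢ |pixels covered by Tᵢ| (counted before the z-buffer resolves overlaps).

T0:
  2·area = 34  (B↔C swapped to make it positive)
  edge (2, 20)→(4, 0): d=(2,-20) top-left  bias=+0
  edge (4, 0)→(4, 17): d=(0,17) right/bottom  bias=-1
  edge (4, 17)→(2, 20): d=(-2,3) right/bottom  bias=-1
    (1,5)@(3, 11): e=[2,17,15] → #
    (2,5)@(5, 11): e=[42,-17,9] → ·
    (1,6)@(3, 13): e=[6,17,11] → #
    (2,6)@(5, 13): e=[46,-17,5] → ·
    (1,7)@(3, 15): e=[10,17,7] → #
    (2,7)@(5, 15): e=[50,-17,1] → ·
    (1,8)@(3, 17): e=[14,17,3] → #
    (2,8)@(5, 17): e=[54,-17,-3] → ·
    (1,9)@(3, 19): e=[18,17,-1] → ·
  covered (4 px):
    · · · ·
    · · · ·
    · · · ·
    · · · ·
    · · · ·
    · # · ·
    · # · ·
    · # · ·
    · # · ·
    · · · ·
T1:
  2·area = 44  (B↔C swapped to make it positive)
  edge (2, 10)→(8, 14): d=(6,4) right/bottom  bias=-1
  edge (8, 14)→(0, 16): d=(-8,2) right/bottom  bias=-1
  edge (0, 16)→(2, 10): d=(2,-6) top-left  bias=+0
    (2,0)@(5, 1): e=[-66,110,0] → ·  [on edge]
    (1,3)@(3, 7): e=[-22,66,0] → ·  [on edge]
    (1,5)@(3, 11): e=[2,34,8] → #
    (2,5)@(5, 11): e=[-6,30,20] → ·
    (0,6)@(1, 13): e=[22,22,0] → #  [on edge]
    (2,6)@(5, 13): e=[6,14,24] → #
    (3,6)@(7, 13): e=[-2,10,36] → ·
    (0,7)@(1, 15): e=[34,6,4] → #
    (2,7)@(5, 15): e=[18,-2,28] → ·
    (0,8)@(1, 17): e=[46,-10,8] → ·
    (1,8)@(3, 17): e=[38,-14,20] → ·
  covered (6 px):
    · · · ·
    · · · ·
    · · · ·
    · · · ·
    · · · ·
    · # · ·
    # # # ·
    # # · ·
    · · · ·
    · · · ·
T2:
  2·area = 8  (B↔C swapped to make it positive)
  edge (6, 0)→(6, 2): d=(0,2) right/bottom  bias=-1
  edge (6, 2)→(2, 4): d=(-4,2) right/bottom  bias=-1
  edge (2, 4)→(6, 0): d=(4,-4) top-left  bias=+0
    (2,0)@(5, 1): e=[2,6,0] → #  [on edge]
    (3,0)@(7, 1): e=[-2,2,8] → ·
    (1,1)@(3, 3): e=[6,2,0] → #  [on edge]
    (2,1)@(5, 3): e=[2,-2,8] → ·
    (0,2)@(1, 5): e=[10,-2,0] → ·  [on edge]
    (1,2)@(3, 5): e=[6,-6,8] → ·
  covered (2 px):
    · · # ·
    · # · ·
    · · · ·
    · · · ·
    · · · ·
    · · · ·
    · · · ·
    · · · ·
    · · · ·
    · · · ·

Answer: 12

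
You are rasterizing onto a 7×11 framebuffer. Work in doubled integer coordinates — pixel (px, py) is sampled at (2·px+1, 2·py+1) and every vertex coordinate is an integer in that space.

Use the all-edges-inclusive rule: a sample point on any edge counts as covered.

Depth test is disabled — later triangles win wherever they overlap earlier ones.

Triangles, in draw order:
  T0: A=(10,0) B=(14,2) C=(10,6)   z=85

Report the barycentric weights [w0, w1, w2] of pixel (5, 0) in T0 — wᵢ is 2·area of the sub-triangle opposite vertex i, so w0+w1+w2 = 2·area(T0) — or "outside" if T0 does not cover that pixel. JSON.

T0:
  2·area = 24
  edge (10, 0)→(14, 2): d=(4,2) inclusive
  edge (14, 2)→(10, 6): d=(-4,4) inclusive
  edge (10, 6)→(10, 0): d=(0,-6) inclusive
    (5,0)@(11, 1): e=[2,16,6] → #
    (6,0)@(13, 1): e=[-2,8,18] → ·
    (5,1)@(11, 3): e=[10,8,6] → #
    (6,1)@(13, 3): e=[6,0,18] → #  [on edge]
    (5,2)@(11, 5): e=[18,0,6] → #  [on edge]
    (6,2)@(13, 5): e=[14,-8,18] → ·
    (4,3)@(9, 7): e=[30,0,-6] → ·  [on edge]
    (5,3)@(11, 7): e=[26,-8,6] → ·
    (3,4)@(7, 9): e=[42,0,-18] → ·  [on edge]
    (2,5)@(5, 11): e=[54,0,-30] → ·  [on edge]
    (1,6)@(3, 13): e=[66,0,-42] → ·  [on edge]
    (0,7)@(1, 15): e=[78,0,-54] → ·  [on edge]
  covered (4 px):
    · · · · · # ·
    · · · · · # #
    · · · · · # ·
    · · · · · · ·
    · · · · · · ·
    · · · · · · ·
    · · · · · · ·
    · · · · · · ·
    · · · · · · ·
    · · · · · · ·
    · · · · · · ·

Final: [16,6,2]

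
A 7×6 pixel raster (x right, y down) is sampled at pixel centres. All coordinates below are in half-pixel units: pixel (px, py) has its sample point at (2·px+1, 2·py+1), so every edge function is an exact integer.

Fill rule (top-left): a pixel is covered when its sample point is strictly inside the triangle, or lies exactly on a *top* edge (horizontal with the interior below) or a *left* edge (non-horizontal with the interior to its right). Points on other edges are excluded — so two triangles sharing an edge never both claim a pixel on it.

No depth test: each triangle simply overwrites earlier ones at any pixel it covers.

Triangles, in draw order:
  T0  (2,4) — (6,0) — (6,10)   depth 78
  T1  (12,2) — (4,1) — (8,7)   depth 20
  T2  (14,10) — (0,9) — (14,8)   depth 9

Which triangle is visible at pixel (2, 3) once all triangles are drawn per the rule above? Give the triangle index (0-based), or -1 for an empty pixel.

T0:
  2·area = 40
  edge (2, 4)→(6, 0): d=(4,-4) top-left  bias=+0
  edge (6, 0)→(6, 10): d=(0,10) right/bottom  bias=-1
  edge (6, 10)→(2, 4): d=(-4,-6) top-left  bias=+0
    (2,0)@(5, 1): e=[0,10,30] → X  [on edge]
    (3,0)@(7, 1): e=[8,-10,42] → .
    (1,1)@(3, 3): e=[0,30,10] → X  [on edge]
    (3,1)@(7, 3): e=[16,-10,34] → .
    (0,2)@(1, 5): e=[0,50,-10] → .  [on edge]
    (1,2)@(3, 5): e=[8,30,2] → X
    (3,2)@(7, 5): e=[24,-10,26] → .
    (1,3)@(3, 7): e=[16,30,-6] → .
    (2,3)@(5, 7): e=[24,10,6] → X
    (3,3)@(7, 7): e=[32,-10,18] → .
    (2,4)@(5, 9): e=[32,10,-2] → .
  covered (6 px):
    . . X . . . .
    . X X . . . .
    . X X . . . .
    . . X . . . .
    . . . . . . .
    . . . . . . .
T1:
  2·area = 44  (B↔C swapped to make it positive)
  edge (12, 2)→(8, 7): d=(-4,5) right/bottom  bias=-1
  edge (8, 7)→(4, 1): d=(-4,-6) top-left  bias=+0
  edge (4, 1)→(12, 2): d=(8,1) right/bottom  bias=-1
    (3,1)@(7, 3): e=[21,10,13] → X
    (4,1)@(9, 3): e=[11,22,11] → X
    (5,1)@(11, 3): e=[1,34,9] → X
    (6,1)@(13, 3): e=[-9,46,7] → .
    (3,2)@(7, 5): e=[13,2,29] → X
    (5,2)@(11, 5): e=[-7,26,25] → .
    (3,3)@(7, 7): e=[5,-6,45] → .
    (4,3)@(9, 7): e=[-5,6,43] → .
  covered (5 px):
    . . . . . . .
    . . . X X X .
    . . . X X . .
    . . . . . . .
    . . . . . . .
    . . . . . . .
T2:
  2·area = 28
  edge (14, 10)→(0, 9): d=(-14,-1) top-left  bias=+0
  edge (0, 9)→(14, 8): d=(14,-1) top-left  bias=+0
  edge (14, 8)→(14, 10): d=(0,2) right/bottom  bias=-1
    (0,4)@(1, 9): e=[1,1,26] → X
    (1,4)@(3, 9): e=[3,3,22] → X
    (2,4)@(5, 9): e=[5,5,18] → X
    (3,4)@(7, 9): e=[7,7,14] → X
    (4,4)@(9, 9): e=[9,9,10] → X
    (5,4)@(11, 9): e=[11,11,6] → X
    (6,4)@(13, 9): e=[13,13,2] → X
    (0,5)@(1, 11): e=[-27,29,26] → .
    (1,5)@(3, 11): e=[-25,31,22] → .
    (2,5)@(5, 11): e=[-23,33,18] → .
    (3,5)@(7, 11): e=[-21,35,14] → .
    (4,5)@(9, 11): e=[-19,37,10] → .
  covered (7 px):
    . . . . . . .
    . . . . . . .
    . . . . . . .
    . . . . . . .
    X X X X X X X
    . . . . . . .

Z-buffer (winner per pixel, '.' = empty):
  . . 0 . . . .
  . 0 0 1 1 1 .
  . 0 0 1 1 . .
  . . 0 . . . .
  2 2 2 2 2 2 2
  . . . . . . .

Final: 0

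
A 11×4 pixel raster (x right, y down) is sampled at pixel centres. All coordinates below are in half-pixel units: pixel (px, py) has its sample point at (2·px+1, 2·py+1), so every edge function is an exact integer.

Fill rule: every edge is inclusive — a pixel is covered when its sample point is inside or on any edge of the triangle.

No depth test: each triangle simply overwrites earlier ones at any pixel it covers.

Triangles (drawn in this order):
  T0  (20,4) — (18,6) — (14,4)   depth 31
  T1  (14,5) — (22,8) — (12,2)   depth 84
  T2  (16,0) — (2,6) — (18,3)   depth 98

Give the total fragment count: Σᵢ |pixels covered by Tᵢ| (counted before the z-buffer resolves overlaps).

T0:
  2·area = 12
  edge (20, 4)→(18, 6): d=(-2,2) inclusive
  edge (18, 6)→(14, 4): d=(-4,-2) inclusive
  edge (14, 4)→(20, 4): d=(6,0) inclusive
    (10,1)@(21, 3): e=[0,18,-6] → .  [on edge]
    (8,2)@(17, 5): e=[4,2,6] → X
    (9,2)@(19, 5): e=[0,6,6] → X  [on edge]
    (10,2)@(21, 5): e=[-4,10,6] → .
    (8,3)@(17, 7): e=[0,-6,18] → .  [on edge]
    (9,3)@(19, 7): e=[-4,-2,18] → .
  covered (2 px):
    . . . . . . . . . . .
    . . . . . . . . . . .
    . . . . . . . . X X .
    . . . . . . . . . . .
T1:
  2·area = 18  (B↔C swapped to make it positive)
  edge (14, 5)→(12, 2): d=(-2,-3) inclusive
  edge (12, 2)→(22, 8): d=(10,6) inclusive
  edge (22, 8)→(14, 5): d=(-8,-3) inclusive
    (6,1)@(13, 3): e=[1,4,13] → X
    (7,1)@(15, 3): e=[7,-8,19] → .
    (6,2)@(13, 5): e=[-3,24,-3] → .
    (7,2)@(15, 5): e=[3,12,3] → X
    (8,2)@(17, 5): e=[9,0,9] → X  [on edge]
    (9,2)@(19, 5): e=[15,-12,15] → .
    (7,3)@(15, 7): e=[-1,32,-13] → .
    (8,3)@(17, 7): e=[5,20,-7] → .
  covered (3 px):
    . . . . . . . . . . .
    . . . . . . X . . . .
    . . . . . . . X X . .
    . . . . . . . . . . .
T2:
  2·area = 54  (B↔C swapped to make it positive)
  edge (16, 0)→(18, 3): d=(2,3) inclusive
  edge (18, 3)→(2, 6): d=(-16,3) inclusive
  edge (2, 6)→(16, 0): d=(14,-6) inclusive
    (7,0)@(15, 1): e=[5,41,8] → X
    (8,0)@(17, 1): e=[-1,35,20] → .
    (4,1)@(9, 3): e=[27,27,0] → X  [on edge]
    (5,1)@(11, 3): e=[21,21,12] → X
    (6,1)@(13, 3): e=[15,15,24] → X
    (8,1)@(17, 3): e=[3,3,48] → X
    (9,1)@(19, 3): e=[-3,-3,60] → .
    (2,2)@(5, 5): e=[43,7,4] → X
    (3,2)@(7, 5): e=[37,1,16] → X
    (4,2)@(9, 5): e=[31,-5,28] → .
    (5,2)@(11, 5): e=[25,-11,40] → .
    (6,2)@(13, 5): e=[19,-17,52] → .
  covered (8 px):
    . . . . . . . X . . .
    . . . . X X X X X . .
    . . X X . . . . . . .
    . . . . . . . . . . .

Result: 13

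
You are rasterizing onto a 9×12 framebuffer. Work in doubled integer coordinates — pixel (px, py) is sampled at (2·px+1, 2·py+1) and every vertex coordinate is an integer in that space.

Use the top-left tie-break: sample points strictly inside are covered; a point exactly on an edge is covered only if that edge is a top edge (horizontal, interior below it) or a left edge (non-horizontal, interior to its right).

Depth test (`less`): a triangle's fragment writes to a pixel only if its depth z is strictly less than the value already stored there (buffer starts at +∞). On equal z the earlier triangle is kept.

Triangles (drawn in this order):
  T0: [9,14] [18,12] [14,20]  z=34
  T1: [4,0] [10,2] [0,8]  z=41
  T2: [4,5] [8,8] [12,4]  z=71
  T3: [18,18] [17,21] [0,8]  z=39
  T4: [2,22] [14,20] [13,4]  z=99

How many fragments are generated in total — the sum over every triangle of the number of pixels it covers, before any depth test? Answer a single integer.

T0:
  2·area = 64
  edge (9, 14)→(18, 12): d=(9,-2) top-left  bias=+0
  edge (18, 12)→(14, 20): d=(-4,8) right/bottom  bias=-1
  edge (14, 20)→(9, 14): d=(-5,-6) top-left  bias=+0
    (7,6)@(15, 13): e=[3,20,41] → X
    (8,6)@(17, 13): e=[7,4,53] → X
    (5,7)@(11, 15): e=[13,44,7] → X
    (6,7)@(13, 15): e=[17,28,19] → X
    (8,7)@(17, 15): e=[25,-4,43] → .
    (5,8)@(11, 17): e=[31,36,-3] → .
    (6,8)@(13, 17): e=[35,20,9] → X
    (8,8)@(17, 17): e=[43,-12,33] → .
    (6,9)@(13, 19): e=[53,12,-1] → .
    (7,9)@(15, 19): e=[57,-4,11] → .
  covered (7 px):
    . . . . . . . . .
    . . . . . . . . .
    . . . . . . . . .
    . . . . . . . . .
    . . . . . . . . .
    . . . . . . . . .
    . . . . . . . X X
    . . . . . X X X .
    . . . . . . X X .
    . . . . . . . . .
    . . . . . . . . .
    . . . . . . . . .
T1:
  2·area = 56
  edge (4, 0)→(10, 2): d=(6,2) right/bottom  bias=-1
  edge (10, 2)→(0, 8): d=(-10,6) right/bottom  bias=-1
  edge (0, 8)→(4, 0): d=(4,-8) top-left  bias=+0
    (2,0)@(5, 1): e=[4,40,12] → X
    (3,0)@(7, 1): e=[0,28,28] → .  [on edge]
    (1,1)@(3, 3): e=[20,32,4] → X
    (3,1)@(7, 3): e=[12,8,36] → X
    (4,1)@(9, 3): e=[8,-4,52] → .
    (6,1)@(13, 3): e=[0,-28,84] → .  [on edge]
    (1,2)@(3, 5): e=[32,12,12] → X
    (2,2)@(5, 5): e=[28,0,28] → .  [on edge]
    (3,2)@(7, 5): e=[24,-12,44] → .
    (0,3)@(1, 7): e=[48,4,4] → X
    (1,3)@(3, 7): e=[44,-8,20] → .
    (0,4)@(1, 9): e=[60,-16,12] → .
  covered (6 px):
    . . X . . . . . .
    . X X X . . . . .
    . X . . . . . . .
    X . . . . . . . .
    . . . . . . . . .
    . . . . . . . . .
    . . . . . . . . .
    . . . . . . . . .
    . . . . . . . . .
    . . . . . . . . .
    . . . . . . . . .
    . . . . . . . . .
T2:
  2·area = 28  (B↔C swapped to make it positive)
  edge (4, 5)→(12, 4): d=(8,-1) top-left  bias=+0
  edge (12, 4)→(8, 8): d=(-4,4) right/bottom  bias=-1
  edge (8, 8)→(4, 5): d=(-4,-3) top-left  bias=+0
    (7,0)@(15, 1): e=[-21,0,49] → .  [on edge]
    (6,1)@(13, 3): e=[-7,0,35] → .  [on edge]
    (2,2)@(5, 5): e=[1,24,3] → X
    (3,2)@(7, 5): e=[3,16,9] → X
    (4,2)@(9, 5): e=[5,8,15] → X
    (5,2)@(11, 5): e=[7,0,21] → .  [on edge]
    (2,3)@(5, 7): e=[17,16,-5] → .
    (3,3)@(7, 7): e=[19,8,1] → X
    (4,3)@(9, 7): e=[21,0,7] → .  [on edge]
    (3,4)@(7, 9): e=[35,0,-7] → .  [on edge]
    (2,5)@(5, 11): e=[49,0,-21] → .  [on edge]
    (1,6)@(3, 13): e=[63,0,-35] → .  [on edge]
    (0,7)@(1, 15): e=[77,0,-49] → .  [on edge]
  covered (4 px):
    . . . . . . . . .
    . . . . . . . . .
    . . X X X . . . .
    . . . X . . . . .
    . . . . . . . . .
    . . . . . . . . .
    . . . . . . . . .
    . . . . . . . . .
    . . . . . . . . .
    . . . . . . . . .
    . . . . . . . . .
    . . . . . . . . .
T3:
  2·area = 64
  edge (18, 18)→(17, 21): d=(-1,3) right/bottom  bias=-1
  edge (17, 21)→(0, 8): d=(-17,-13) top-left  bias=+0
  edge (0, 8)→(18, 18): d=(18,10) right/bottom  bias=-1
    (2,5)@(5, 11): e=[46,14,4] → X
    (3,5)@(7, 11): e=[40,40,-16] → .
    (2,6)@(5, 13): e=[44,-20,40] → .
    (3,6)@(7, 13): e=[38,6,20] → X
    (4,6)@(9, 13): e=[32,32,0] → .  [on edge]
    (3,7)@(7, 15): e=[36,-28,56] → .
    (5,7)@(11, 15): e=[24,24,16] → X
    (6,7)@(13, 15): e=[18,50,-4] → .
    (5,8)@(11, 17): e=[22,-10,52] → .
    (6,8)@(13, 17): e=[16,16,32] → X
    (7,8)@(15, 17): e=[10,42,12] → X
    (8,8)@(17, 17): e=[4,68,-8] → .
    (8,10)@(17, 21): e=[0,0,64] → .  [on edge]
  covered (7 px):
    . . . . . . . . .
    . . . . . . . . .
    . . . . . . . . .
    . . . . . . . . .
    . . . . . . . . .
    . . X . . . . . .
    . . . X . . . . .
    . . . . . X . . .
    . . . . . . X X .
    . . . . . . . X X
    . . . . . . . . .
    . . . . . . . . .
T4:
  2·area = 194  (B↔C swapped to make it positive)
  edge (2, 22)→(13, 4): d=(11,-18) top-left  bias=+0
  edge (13, 4)→(14, 20): d=(1,16) right/bottom  bias=-1
  edge (14, 20)→(2, 22): d=(-12,2) right/bottom  bias=-1
    (6,2)@(13, 5): e=[11,1,182] → X
    (7,2)@(15, 5): e=[47,-31,178] → .
    (6,3)@(13, 7): e=[33,3,158] → X
    (7,3)@(15, 7): e=[69,-29,154] → .
    (5,4)@(11, 9): e=[19,37,138] → X
    (7,4)@(15, 9): e=[91,-27,130] → .
    (4,5)@(9, 11): e=[5,71,118] → X
    (7,5)@(15, 11): e=[113,-25,106] → .
    (4,6)@(9, 13): e=[27,73,94] → X
    (7,6)@(15, 13): e=[135,-23,82] → .
    (3,7)@(7, 15): e=[13,107,74] → X
    (7,7)@(15, 15): e=[157,-21,58] → .
  covered (26 px):
    . . . . . . . . .
    . . . . . . . . .
    . . . . . . X . .
    . . . . . . X . .
    . . . . . X X . .
    . . . . X X X . .
    . . . . X X X . .
    . . . X X X X . .
    . . . X X X X . .
    . . X X X X X . .
    . X X X . . . . .
    . . . . . . . . .

Result: 50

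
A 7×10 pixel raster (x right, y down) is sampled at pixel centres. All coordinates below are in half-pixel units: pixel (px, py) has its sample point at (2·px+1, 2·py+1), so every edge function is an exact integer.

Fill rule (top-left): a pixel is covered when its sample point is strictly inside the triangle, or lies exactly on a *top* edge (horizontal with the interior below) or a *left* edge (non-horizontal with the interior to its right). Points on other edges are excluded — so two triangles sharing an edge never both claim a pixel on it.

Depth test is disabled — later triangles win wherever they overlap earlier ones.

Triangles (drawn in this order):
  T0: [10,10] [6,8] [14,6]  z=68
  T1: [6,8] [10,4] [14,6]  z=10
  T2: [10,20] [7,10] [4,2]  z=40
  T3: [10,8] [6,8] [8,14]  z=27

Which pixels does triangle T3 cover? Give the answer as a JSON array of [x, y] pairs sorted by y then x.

T0:
  2·area = 24
  edge (10, 10)→(6, 8): d=(-4,-2) top-left  bias=+0
  edge (6, 8)→(14, 6): d=(8,-2) top-left  bias=+0
  edge (14, 6)→(10, 10): d=(-4,4) right/bottom  bias=-1
    (5,3)@(11, 7): e=[14,2,8] → X
    (6,3)@(13, 7): e=[18,6,0] → .  [on edge]
    (4,4)@(9, 9): e=[2,14,8] → X
    (5,4)@(11, 9): e=[6,18,0] → .  [on edge]
    (4,5)@(9, 11): e=[-6,30,0] → .  [on edge]
    (3,6)@(7, 13): e=[-18,42,0] → .  [on edge]
    (2,7)@(5, 15): e=[-30,54,0] → .  [on edge]
    (1,8)@(3, 17): e=[-42,66,0] → .  [on edge]
    (0,9)@(1, 19): e=[-54,78,0] → .  [on edge]
  covered (2 px):
    . . . . . . .
    . . . . . . .
    . . . . . . .
    . . . . . X .
    . . . . X . .
    . . . . . . .
    . . . . . . .
    . . . . . . .
    . . . . . . .
    . . . . . . .
T1:
  2·area = 24
  edge (6, 8)→(10, 4): d=(4,-4) top-left  bias=+0
  edge (10, 4)→(14, 6): d=(4,2) right/bottom  bias=-1
  edge (14, 6)→(6, 8): d=(-8,2) right/bottom  bias=-1
    (6,0)@(13, 1): e=[0,-18,42] → .  [on edge]
    (5,1)@(11, 3): e=[0,-6,30] → .  [on edge]
    (4,2)@(9, 5): e=[0,6,18] → X  [on edge]
    (5,2)@(11, 5): e=[8,2,14] → X
    (6,2)@(13, 5): e=[16,-2,10] → .
    (3,3)@(7, 7): e=[0,18,6] → X  [on edge]
    (5,3)@(11, 7): e=[16,10,-2] → .
    (2,4)@(5, 9): e=[0,30,-6] → .  [on edge]
    (3,4)@(7, 9): e=[8,26,-10] → .
    (4,4)@(9, 9): e=[16,22,-14] → .
    (1,5)@(3, 11): e=[0,42,-18] → .  [on edge]
    (0,6)@(1, 13): e=[0,54,-30] → .  [on edge]
  covered (4 px):
    . . . . . . .
    . . . . . . .
    . . . . X X .
    . . . X X . .
    . . . . . . .
    . . . . . . .
    . . . . . . .
    . . . . . . .
    . . . . . . .
    . . . . . . .
T2:
  2·area = 6  (B↔C swapped to make it positive)
  edge (10, 20)→(4, 2): d=(-6,-18) top-left  bias=+0
  edge (4, 2)→(7, 10): d=(3,8) right/bottom  bias=-1
  edge (7, 10)→(10, 20): d=(3,10) right/bottom  bias=-1
    (2,2)@(5, 5): e=[0,1,5] → X  [on edge]
    (3,2)@(7, 5): e=[36,-15,-15] → .
    (2,3)@(5, 7): e=[-12,7,11] → .
    (3,5)@(7, 11): e=[0,3,3] → X  [on edge]
    (4,5)@(9, 11): e=[36,-13,-17] → .
    (3,6)@(7, 13): e=[-12,9,9] → .
    (4,8)@(9, 17): e=[0,5,1] → X  [on edge]
    (5,8)@(11, 17): e=[36,-11,-19] → .
    (4,9)@(9, 19): e=[-12,11,7] → .
  covered (3 px):
    . . . . . . .
    . . . . . . .
    . . X . . . .
    . . . . . . .
    . . . . . . .
    . . . X . . .
    . . . . . . .
    . . . . . . .
    . . . . X . .
    . . . . . . .
T3:
  2·area = 24  (B↔C swapped to make it positive)
  edge (10, 8)→(8, 14): d=(-2,6) right/bottom  bias=-1
  edge (8, 14)→(6, 8): d=(-2,-6) top-left  bias=+0
  edge (6, 8)→(10, 8): d=(4,0) top-left  bias=+0
    (2,2)@(5, 5): e=[36,0,-12] → .  [on edge]
    (5,2)@(11, 5): e=[0,36,-12] → .  [on edge]
    (3,4)@(7, 9): e=[16,4,4] → X
    (4,4)@(9, 9): e=[4,16,4] → X
    (5,4)@(11, 9): e=[-8,28,4] → .
    (3,5)@(7, 11): e=[12,0,12] → X  [on edge]
    (4,5)@(9, 11): e=[0,12,12] → .  [on edge]
    (3,6)@(7, 13): e=[8,-4,20] → .
    (3,8)@(7, 17): e=[0,-12,36] → .  [on edge]
    (4,8)@(9, 17): e=[-12,0,36] → .  [on edge]
  covered (3 px):
    . . . . . . .
    . . . . . . .
    . . . . . . .
    . . . . . . .
    . . . X X . .
    . . . X . . .
    . . . . . . .
    . . . . . . .
    . . . . . . .
    . . . . . . .

Answer: [[3,4],[4,4],[3,5]]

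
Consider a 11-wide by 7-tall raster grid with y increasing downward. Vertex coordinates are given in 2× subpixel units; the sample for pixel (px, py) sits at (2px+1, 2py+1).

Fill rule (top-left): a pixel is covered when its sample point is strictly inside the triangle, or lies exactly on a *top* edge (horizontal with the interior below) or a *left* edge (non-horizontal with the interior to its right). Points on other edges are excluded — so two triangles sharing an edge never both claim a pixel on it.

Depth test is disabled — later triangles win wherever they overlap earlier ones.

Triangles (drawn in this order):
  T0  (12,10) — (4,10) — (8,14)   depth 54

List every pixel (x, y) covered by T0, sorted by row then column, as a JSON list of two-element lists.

T0:
  2·area = 32  (B↔C swapped to make it positive)
  edge (12, 10)→(8, 14): d=(-4,4) right/bottom  bias=-1
  edge (8, 14)→(4, 10): d=(-4,-4) top-left  bias=+0
  edge (4, 10)→(12, 10): d=(8,0) top-left  bias=+0
    (10,0)@(21, 1): e=[0,104,-72] → ·  [on edge]
    (9,1)@(19, 3): e=[0,88,-56] → ·  [on edge]
    (8,2)@(17, 5): e=[0,72,-40] → ·  [on edge]
    (0,3)@(1, 7): e=[56,0,-24] → ·  [on edge]
    (7,3)@(15, 7): e=[0,56,-24] → ·  [on edge]
    (1,4)@(3, 9): e=[40,0,-8] → ·  [on edge]
    (6,4)@(13, 9): e=[0,40,-8] → ·  [on edge]
    (2,5)@(5, 11): e=[24,0,8] → █  [on edge]
    (3,5)@(7, 11): e=[16,8,8] → █
    (4,5)@(9, 11): e=[8,16,8] → █
    (5,5)@(11, 11): e=[0,24,8] → ·  [on edge]
    (2,6)@(5, 13): e=[16,-8,24] → ·
    (3,6)@(7, 13): e=[8,0,24] → █  [on edge]
    (4,6)@(9, 13): e=[0,8,24] → ·  [on edge]
  covered (4 px):
    · · · · · · · · · · ·
    · · · · · · · · · · ·
    · · · · · · · · · · ·
    · · · · · · · · · · ·
    · · · · · · · · · · ·
    · · █ █ █ · · · · · ·
    · · · █ · · · · · · ·

Result: [[2,5],[3,5],[4,5],[3,6]]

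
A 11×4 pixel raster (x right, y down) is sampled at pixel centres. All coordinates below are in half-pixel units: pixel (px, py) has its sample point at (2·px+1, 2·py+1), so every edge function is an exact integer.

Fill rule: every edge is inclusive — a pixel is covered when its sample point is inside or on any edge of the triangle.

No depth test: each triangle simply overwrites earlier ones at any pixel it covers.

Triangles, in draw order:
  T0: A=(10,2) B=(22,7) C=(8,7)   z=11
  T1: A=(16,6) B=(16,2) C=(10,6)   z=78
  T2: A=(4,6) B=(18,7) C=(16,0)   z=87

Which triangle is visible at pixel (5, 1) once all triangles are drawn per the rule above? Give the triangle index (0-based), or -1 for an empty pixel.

T0:
  2·area = 70
  edge (10, 2)→(22, 7): d=(12,5) inclusive
  edge (22, 7)→(8, 7): d=(-14,0) inclusive
  edge (8, 7)→(10, 2): d=(2,-5) inclusive
    (5,1)@(11, 3): e=[7,56,7] → █
    (6,1)@(13, 3): e=[-3,56,17] → ·
    (4,2)@(9, 5): e=[41,28,1] → █
    (6,2)@(13, 5): e=[21,28,21] → █
    (7,2)@(15, 5): e=[11,28,31] → █
    (8,2)@(17, 5): e=[1,28,41] → █
    (9,2)@(19, 5): e=[-9,28,51] → ·
    (0,3)@(1, 7): e=[105,0,-35] → ·  [on edge]
    (1,3)@(3, 7): e=[95,0,-25] → ·  [on edge]
    (2,3)@(5, 7): e=[85,0,-15] → ·  [on edge]
    (3,3)@(7, 7): e=[75,0,-5] → ·  [on edge]
    (4,3)@(9, 7): e=[65,0,5] → █  [on edge]
    (5,3)@(11, 7): e=[55,0,15] → █  [on edge]
    (6,3)@(13, 7): e=[45,0,25] → █  [on edge]
    (7,3)@(15, 7): e=[35,0,35] → █  [on edge]
    (8,3)@(17, 7): e=[25,0,45] → █  [on edge]
    (9,3)@(19, 7): e=[15,0,55] → █  [on edge]
    (10,3)@(21, 7): e=[5,0,65] → █  [on edge]
  covered (13 px):
    · · · · · · · · · · ·
    · · · · · █ · · · · ·
    · · · · █ █ █ █ █ · ·
    · · · · █ █ █ █ █ █ █
T1:
  2·area = 24  (B↔C swapped to make it positive)
  edge (16, 6)→(10, 6): d=(-6,0) inclusive
  edge (10, 6)→(16, 2): d=(6,-4) inclusive
  edge (16, 2)→(16, 6): d=(0,4) inclusive
    (7,1)@(15, 3): e=[18,2,4] → █
    (8,1)@(17, 3): e=[18,10,-4] → ·
    (6,2)@(13, 5): e=[6,6,12] → █
    (8,2)@(17, 5): e=[6,22,-4] → ·
    (6,3)@(13, 7): e=[-6,18,12] → ·
    (7,3)@(15, 7): e=[-6,26,4] → ·
  covered (3 px):
    · · · · · · · · · · ·
    · · · · · · · █ · · ·
    · · · · · · █ █ · · ·
    · · · · · · · · · · ·
T2:
  2·area = 96  (B↔C swapped to make it positive)
  edge (4, 6)→(16, 0): d=(12,-6) inclusive
  edge (16, 0)→(18, 7): d=(2,7) inclusive
  edge (18, 7)→(4, 6): d=(-14,-1) inclusive
    (7,0)@(15, 1): e=[6,9,81] → █
    (8,0)@(17, 1): e=[18,-5,83] → ·
    (5,1)@(11, 3): e=[6,41,49] → █
    (6,1)@(13, 3): e=[18,27,51] → █
    (8,1)@(17, 3): e=[42,-1,55] → ·
    (3,2)@(7, 5): e=[6,73,17] → █
    (4,2)@(9, 5): e=[18,59,19] → █
    (8,2)@(17, 5): e=[66,3,27] → █
    (9,2)@(19, 5): e=[78,-11,29] → ·
    (3,3)@(7, 7): e=[30,77,-11] → ·
    (4,3)@(9, 7): e=[42,63,-9] → ·
    (5,3)@(11, 7): e=[54,49,-7] → ·
  covered (10 px):
    · · · · · · · █ · · ·
    · · · · · █ █ █ · · ·
    · · · █ █ █ █ █ █ · ·
    · · · · · · · · · · ·

Z-buffer (winner per pixel, '.' = empty):
  . . . . . . . 2 . . .
  . . . . . 2 2 2 . . .
  . . . 2 2 2 2 2 2 . .
  . . . . 0 0 0 0 0 0 0

Answer: 2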